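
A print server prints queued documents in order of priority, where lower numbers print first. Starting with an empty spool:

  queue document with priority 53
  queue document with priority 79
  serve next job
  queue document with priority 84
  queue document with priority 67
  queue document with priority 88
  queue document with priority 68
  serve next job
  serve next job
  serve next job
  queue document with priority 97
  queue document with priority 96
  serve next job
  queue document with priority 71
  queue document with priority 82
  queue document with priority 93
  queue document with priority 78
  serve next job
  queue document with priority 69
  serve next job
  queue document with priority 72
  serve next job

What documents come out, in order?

[53, 67, 68, 79, 84, 71, 69, 72]

insert 53 → {53}
insert 79 → {53, 79}
serve next job → 53; now {79}
insert 84 → {79, 84}
insert 67 → {67, 79, 84}
insert 88 → {67, 79, 84, 88}
insert 68 → {67, 68, 79, 84, 88}
serve next job → 67; now {68, 79, 84, 88}
serve next job → 68; now {79, 84, 88}
serve next job → 79; now {84, 88}
insert 97 → {84, 88, 97}
insert 96 → {84, 88, 96, 97}
serve next job → 84; now {88, 96, 97}
insert 71 → {71, 88, 96, 97}
insert 82 → {71, 82, 88, 96, 97}
insert 93 → {71, 82, 88, 93, 96, 97}
insert 78 → {71, 78, 82, 88, 93, 96, 97}
serve next job → 71; now {78, 82, 88, 93, 96, 97}
insert 69 → {69, 78, 82, 88, 93, 96, 97}
serve next job → 69; now {78, 82, 88, 93, 96, 97}
insert 72 → {72, 78, 82, 88, 93, 96, 97}
serve next job → 72; now {78, 82, 88, 93, 96, 97}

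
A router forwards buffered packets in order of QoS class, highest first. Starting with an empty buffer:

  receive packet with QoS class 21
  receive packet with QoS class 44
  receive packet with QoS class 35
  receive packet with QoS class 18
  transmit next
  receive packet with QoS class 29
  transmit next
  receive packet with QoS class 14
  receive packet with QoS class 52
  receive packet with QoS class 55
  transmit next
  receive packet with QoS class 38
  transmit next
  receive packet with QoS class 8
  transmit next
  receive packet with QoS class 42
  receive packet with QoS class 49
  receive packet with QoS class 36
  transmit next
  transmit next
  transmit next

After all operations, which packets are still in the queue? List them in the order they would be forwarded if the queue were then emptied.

insert 21 → {21}
insert 44 → {44, 21}
insert 35 → {44, 35, 21}
insert 18 → {44, 35, 21, 18}
transmit next → 44; now {35, 21, 18}
insert 29 → {35, 29, 21, 18}
transmit next → 35; now {29, 21, 18}
insert 14 → {29, 21, 18, 14}
insert 52 → {52, 29, 21, 18, 14}
insert 55 → {55, 52, 29, 21, 18, 14}
transmit next → 55; now {52, 29, 21, 18, 14}
insert 38 → {52, 38, 29, 21, 18, 14}
transmit next → 52; now {38, 29, 21, 18, 14}
insert 8 → {38, 29, 21, 18, 14, 8}
transmit next → 38; now {29, 21, 18, 14, 8}
insert 42 → {42, 29, 21, 18, 14, 8}
insert 49 → {49, 42, 29, 21, 18, 14, 8}
insert 36 → {49, 42, 36, 29, 21, 18, 14, 8}
transmit next → 49; now {42, 36, 29, 21, 18, 14, 8}
transmit next → 42; now {36, 29, 21, 18, 14, 8}
transmit next → 36; now {29, 21, 18, 14, 8}

[29, 21, 18, 14, 8]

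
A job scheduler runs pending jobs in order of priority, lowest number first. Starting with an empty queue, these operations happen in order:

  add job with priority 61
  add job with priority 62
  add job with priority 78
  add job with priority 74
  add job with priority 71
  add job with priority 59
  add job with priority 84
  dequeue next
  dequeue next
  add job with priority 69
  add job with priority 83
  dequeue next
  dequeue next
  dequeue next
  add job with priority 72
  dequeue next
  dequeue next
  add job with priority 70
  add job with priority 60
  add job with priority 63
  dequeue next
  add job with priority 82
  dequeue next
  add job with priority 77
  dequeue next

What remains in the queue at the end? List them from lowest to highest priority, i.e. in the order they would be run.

insert 61 → {61}
insert 62 → {61, 62}
insert 78 → {61, 62, 78}
insert 74 → {61, 62, 74, 78}
insert 71 → {61, 62, 71, 74, 78}
insert 59 → {59, 61, 62, 71, 74, 78}
insert 84 → {59, 61, 62, 71, 74, 78, 84}
dequeue next → 59; now {61, 62, 71, 74, 78, 84}
dequeue next → 61; now {62, 71, 74, 78, 84}
insert 69 → {62, 69, 71, 74, 78, 84}
insert 83 → {62, 69, 71, 74, 78, 83, 84}
dequeue next → 62; now {69, 71, 74, 78, 83, 84}
dequeue next → 69; now {71, 74, 78, 83, 84}
dequeue next → 71; now {74, 78, 83, 84}
insert 72 → {72, 74, 78, 83, 84}
dequeue next → 72; now {74, 78, 83, 84}
dequeue next → 74; now {78, 83, 84}
insert 70 → {70, 78, 83, 84}
insert 60 → {60, 70, 78, 83, 84}
insert 63 → {60, 63, 70, 78, 83, 84}
dequeue next → 60; now {63, 70, 78, 83, 84}
insert 82 → {63, 70, 78, 82, 83, 84}
dequeue next → 63; now {70, 78, 82, 83, 84}
insert 77 → {70, 77, 78, 82, 83, 84}
dequeue next → 70; now {77, 78, 82, 83, 84}

77, 78, 82, 83, 84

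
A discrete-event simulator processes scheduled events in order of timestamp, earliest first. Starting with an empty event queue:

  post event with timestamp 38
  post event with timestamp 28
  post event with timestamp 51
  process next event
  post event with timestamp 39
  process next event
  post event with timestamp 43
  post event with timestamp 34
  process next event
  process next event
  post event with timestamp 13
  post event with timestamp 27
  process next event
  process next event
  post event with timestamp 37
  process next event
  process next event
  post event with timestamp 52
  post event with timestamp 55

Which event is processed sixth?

insert 38 → {38}
insert 28 → {28, 38}
insert 51 → {28, 38, 51}
process next event → 28; now {38, 51}
insert 39 → {38, 39, 51}
process next event → 38; now {39, 51}
insert 43 → {39, 43, 51}
insert 34 → {34, 39, 43, 51}
process next event → 34; now {39, 43, 51}
process next event → 39; now {43, 51}
insert 13 → {13, 43, 51}
insert 27 → {13, 27, 43, 51}
process next event → 13; now {27, 43, 51}
process next event → 27; now {43, 51}
insert 37 → {37, 43, 51}
process next event → 37; now {43, 51}
process next event → 43; now {51}
insert 52 → {51, 52}
insert 55 → {51, 52, 55}

27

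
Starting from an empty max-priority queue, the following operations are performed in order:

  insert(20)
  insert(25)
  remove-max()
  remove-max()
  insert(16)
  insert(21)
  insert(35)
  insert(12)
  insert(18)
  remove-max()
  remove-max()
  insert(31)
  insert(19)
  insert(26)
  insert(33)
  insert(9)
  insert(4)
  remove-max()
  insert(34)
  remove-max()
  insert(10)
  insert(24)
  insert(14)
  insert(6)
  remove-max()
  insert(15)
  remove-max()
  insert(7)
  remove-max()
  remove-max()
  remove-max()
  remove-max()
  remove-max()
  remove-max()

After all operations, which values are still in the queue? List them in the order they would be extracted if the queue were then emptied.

insert 20 → {20}
insert 25 → {25, 20}
remove-max → 25; now {20}
remove-max → 20; now {}
insert 16 → {16}
insert 21 → {21, 16}
insert 35 → {35, 21, 16}
insert 12 → {35, 21, 16, 12}
insert 18 → {35, 21, 18, 16, 12}
remove-max → 35; now {21, 18, 16, 12}
remove-max → 21; now {18, 16, 12}
insert 31 → {31, 18, 16, 12}
insert 19 → {31, 19, 18, 16, 12}
insert 26 → {31, 26, 19, 18, 16, 12}
insert 33 → {33, 31, 26, 19, 18, 16, 12}
insert 9 → {33, 31, 26, 19, 18, 16, 12, 9}
insert 4 → {33, 31, 26, 19, 18, 16, 12, 9, 4}
remove-max → 33; now {31, 26, 19, 18, 16, 12, 9, 4}
insert 34 → {34, 31, 26, 19, 18, 16, 12, 9, 4}
remove-max → 34; now {31, 26, 19, 18, 16, 12, 9, 4}
insert 10 → {31, 26, 19, 18, 16, 12, 10, 9, 4}
insert 24 → {31, 26, 24, 19, 18, 16, 12, 10, 9, 4}
insert 14 → {31, 26, 24, 19, 18, 16, 14, 12, 10, 9, 4}
insert 6 → {31, 26, 24, 19, 18, 16, 14, 12, 10, 9, 6, 4}
remove-max → 31; now {26, 24, 19, 18, 16, 14, 12, 10, 9, 6, 4}
insert 15 → {26, 24, 19, 18, 16, 15, 14, 12, 10, 9, 6, 4}
remove-max → 26; now {24, 19, 18, 16, 15, 14, 12, 10, 9, 6, 4}
insert 7 → {24, 19, 18, 16, 15, 14, 12, 10, 9, 7, 6, 4}
remove-max → 24; now {19, 18, 16, 15, 14, 12, 10, 9, 7, 6, 4}
remove-max → 19; now {18, 16, 15, 14, 12, 10, 9, 7, 6, 4}
remove-max → 18; now {16, 15, 14, 12, 10, 9, 7, 6, 4}
remove-max → 16; now {15, 14, 12, 10, 9, 7, 6, 4}
remove-max → 15; now {14, 12, 10, 9, 7, 6, 4}
remove-max → 14; now {12, 10, 9, 7, 6, 4}

12, 10, 9, 7, 6, 4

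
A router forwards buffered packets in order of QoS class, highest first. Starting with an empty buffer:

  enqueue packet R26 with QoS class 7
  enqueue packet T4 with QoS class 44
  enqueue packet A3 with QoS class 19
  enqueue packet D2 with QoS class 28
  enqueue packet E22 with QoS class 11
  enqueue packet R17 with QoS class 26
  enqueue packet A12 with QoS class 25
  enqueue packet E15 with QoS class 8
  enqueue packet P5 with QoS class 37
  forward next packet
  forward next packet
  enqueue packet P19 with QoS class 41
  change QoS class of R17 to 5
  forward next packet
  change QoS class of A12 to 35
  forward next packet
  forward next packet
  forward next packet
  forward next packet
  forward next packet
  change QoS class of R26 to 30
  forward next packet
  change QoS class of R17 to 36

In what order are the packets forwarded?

[T4, P5, P19, A12, D2, A3, E22, E15, R26]

add R26 (QoS class 7) → {R26:7}
add T4 (QoS class 44) → {T4:44, R26:7}
add A3 (QoS class 19) → {T4:44, A3:19, R26:7}
add D2 (QoS class 28) → {T4:44, D2:28, A3:19, R26:7}
add E22 (QoS class 11) → {T4:44, D2:28, A3:19, E22:11, R26:7}
add R17 (QoS class 26) → {T4:44, D2:28, R17:26, A3:19, E22:11, R26:7}
add A12 (QoS class 25) → {T4:44, D2:28, R17:26, A12:25, A3:19, E22:11, R26:7}
add E15 (QoS class 8) → {T4:44, D2:28, R17:26, A12:25, A3:19, E22:11, E15:8, R26:7}
add P5 (QoS class 37) → {T4:44, P5:37, D2:28, R17:26, A12:25, A3:19, E22:11, E15:8, R26:7}
forward next packet → T4; now {P5:37, D2:28, R17:26, A12:25, A3:19, E22:11, E15:8, R26:7}
forward next packet → P5; now {D2:28, R17:26, A12:25, A3:19, E22:11, E15:8, R26:7}
add P19 (QoS class 41) → {P19:41, D2:28, R17:26, A12:25, A3:19, E22:11, E15:8, R26:7}
update R17 to QoS class 5 → {P19:41, D2:28, A12:25, A3:19, E22:11, E15:8, R26:7, R17:5}
forward next packet → P19; now {D2:28, A12:25, A3:19, E22:11, E15:8, R26:7, R17:5}
update A12 to QoS class 35 → {A12:35, D2:28, A3:19, E22:11, E15:8, R26:7, R17:5}
forward next packet → A12; now {D2:28, A3:19, E22:11, E15:8, R26:7, R17:5}
forward next packet → D2; now {A3:19, E22:11, E15:8, R26:7, R17:5}
forward next packet → A3; now {E22:11, E15:8, R26:7, R17:5}
forward next packet → E22; now {E15:8, R26:7, R17:5}
forward next packet → E15; now {R26:7, R17:5}
update R26 to QoS class 30 → {R26:30, R17:5}
forward next packet → R26; now {R17:5}
update R17 to QoS class 36 → {R17:36}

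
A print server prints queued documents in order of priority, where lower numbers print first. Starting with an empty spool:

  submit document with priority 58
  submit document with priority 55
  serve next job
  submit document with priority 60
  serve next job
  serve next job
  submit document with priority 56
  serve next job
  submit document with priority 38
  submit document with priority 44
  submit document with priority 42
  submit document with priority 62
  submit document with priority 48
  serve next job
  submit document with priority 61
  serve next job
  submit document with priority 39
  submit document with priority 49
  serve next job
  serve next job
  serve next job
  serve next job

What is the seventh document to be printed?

insert 58 → {58}
insert 55 → {55, 58}
serve next job → 55; now {58}
insert 60 → {58, 60}
serve next job → 58; now {60}
serve next job → 60; now {}
insert 56 → {56}
serve next job → 56; now {}
insert 38 → {38}
insert 44 → {38, 44}
insert 42 → {38, 42, 44}
insert 62 → {38, 42, 44, 62}
insert 48 → {38, 42, 44, 48, 62}
serve next job → 38; now {42, 44, 48, 62}
insert 61 → {42, 44, 48, 61, 62}
serve next job → 42; now {44, 48, 61, 62}
insert 39 → {39, 44, 48, 61, 62}
insert 49 → {39, 44, 48, 49, 61, 62}
serve next job → 39; now {44, 48, 49, 61, 62}
serve next job → 44; now {48, 49, 61, 62}
serve next job → 48; now {49, 61, 62}
serve next job → 49; now {61, 62}

39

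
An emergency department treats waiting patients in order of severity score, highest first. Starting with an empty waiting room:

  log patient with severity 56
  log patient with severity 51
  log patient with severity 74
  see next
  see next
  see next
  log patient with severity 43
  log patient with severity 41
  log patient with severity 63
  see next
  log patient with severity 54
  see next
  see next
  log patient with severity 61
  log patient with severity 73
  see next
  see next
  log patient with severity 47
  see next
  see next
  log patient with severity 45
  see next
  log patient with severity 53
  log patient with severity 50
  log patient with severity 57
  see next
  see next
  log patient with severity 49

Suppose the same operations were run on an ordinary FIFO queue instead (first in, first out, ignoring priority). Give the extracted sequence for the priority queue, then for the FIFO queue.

priority queue: 74 → 56 → 51 → 63 → 54 → 43 → 73 → 61 → 47 → 41 → 45 → 57 → 53; FIFO queue: [56, 51, 74, 43, 41, 63, 54, 61, 73, 47, 45, 53, 50]

insert 56 → {56}
insert 51 → {56, 51}
insert 74 → {74, 56, 51}
see next → 74; now {56, 51}
see next → 56; now {51}
see next → 51; now {}
insert 43 → {43}
insert 41 → {43, 41}
insert 63 → {63, 43, 41}
see next → 63; now {43, 41}
insert 54 → {54, 43, 41}
see next → 54; now {43, 41}
see next → 43; now {41}
insert 61 → {61, 41}
insert 73 → {73, 61, 41}
see next → 73; now {61, 41}
see next → 61; now {41}
insert 47 → {47, 41}
see next → 47; now {41}
see next → 41; now {}
insert 45 → {45}
see next → 45; now {}
insert 53 → {53}
insert 50 → {53, 50}
insert 57 → {57, 53, 50}
see next → 57; now {53, 50}
see next → 53; now {50}
insert 49 → {50, 49}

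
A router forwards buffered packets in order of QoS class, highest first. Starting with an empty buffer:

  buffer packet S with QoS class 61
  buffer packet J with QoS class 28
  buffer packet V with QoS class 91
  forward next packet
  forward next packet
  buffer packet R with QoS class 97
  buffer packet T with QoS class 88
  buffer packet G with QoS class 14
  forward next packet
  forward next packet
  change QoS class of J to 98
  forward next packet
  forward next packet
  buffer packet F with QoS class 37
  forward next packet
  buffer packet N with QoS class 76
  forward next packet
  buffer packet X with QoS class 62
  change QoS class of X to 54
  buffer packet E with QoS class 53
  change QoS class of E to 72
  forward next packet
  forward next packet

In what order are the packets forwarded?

V → S → R → T → J → G → F → N → E → X

add S (QoS class 61) → {S:61}
add J (QoS class 28) → {S:61, J:28}
add V (QoS class 91) → {V:91, S:61, J:28}
forward next packet → V; now {S:61, J:28}
forward next packet → S; now {J:28}
add R (QoS class 97) → {R:97, J:28}
add T (QoS class 88) → {R:97, T:88, J:28}
add G (QoS class 14) → {R:97, T:88, J:28, G:14}
forward next packet → R; now {T:88, J:28, G:14}
forward next packet → T; now {J:28, G:14}
update J to QoS class 98 → {J:98, G:14}
forward next packet → J; now {G:14}
forward next packet → G; now {}
add F (QoS class 37) → {F:37}
forward next packet → F; now {}
add N (QoS class 76) → {N:76}
forward next packet → N; now {}
add X (QoS class 62) → {X:62}
update X to QoS class 54 → {X:54}
add E (QoS class 53) → {X:54, E:53}
update E to QoS class 72 → {E:72, X:54}
forward next packet → E; now {X:54}
forward next packet → X; now {}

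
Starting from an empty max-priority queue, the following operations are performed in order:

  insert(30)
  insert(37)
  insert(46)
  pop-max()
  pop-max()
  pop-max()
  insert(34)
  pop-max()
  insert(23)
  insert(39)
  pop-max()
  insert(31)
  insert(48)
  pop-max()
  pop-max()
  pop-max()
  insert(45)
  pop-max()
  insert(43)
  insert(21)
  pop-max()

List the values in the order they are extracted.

insert 30 → {30}
insert 37 → {37, 30}
insert 46 → {46, 37, 30}
pop-max → 46; now {37, 30}
pop-max → 37; now {30}
pop-max → 30; now {}
insert 34 → {34}
pop-max → 34; now {}
insert 23 → {23}
insert 39 → {39, 23}
pop-max → 39; now {23}
insert 31 → {31, 23}
insert 48 → {48, 31, 23}
pop-max → 48; now {31, 23}
pop-max → 31; now {23}
pop-max → 23; now {}
insert 45 → {45}
pop-max → 45; now {}
insert 43 → {43}
insert 21 → {43, 21}
pop-max → 43; now {21}

46 → 37 → 30 → 34 → 39 → 48 → 31 → 23 → 45 → 43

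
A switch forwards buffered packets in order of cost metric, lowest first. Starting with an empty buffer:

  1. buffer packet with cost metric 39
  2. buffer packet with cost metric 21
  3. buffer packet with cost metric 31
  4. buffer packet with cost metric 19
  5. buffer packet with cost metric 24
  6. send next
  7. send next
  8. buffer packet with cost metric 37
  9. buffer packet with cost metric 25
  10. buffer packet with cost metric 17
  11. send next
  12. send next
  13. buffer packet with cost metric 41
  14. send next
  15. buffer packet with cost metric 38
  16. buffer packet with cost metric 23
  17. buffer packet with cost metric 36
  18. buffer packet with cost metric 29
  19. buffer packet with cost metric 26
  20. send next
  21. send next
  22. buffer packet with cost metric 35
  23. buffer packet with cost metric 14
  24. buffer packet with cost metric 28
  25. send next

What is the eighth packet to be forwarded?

insert 39 → {39}
insert 21 → {21, 39}
insert 31 → {21, 31, 39}
insert 19 → {19, 21, 31, 39}
insert 24 → {19, 21, 24, 31, 39}
send next → 19; now {21, 24, 31, 39}
send next → 21; now {24, 31, 39}
insert 37 → {24, 31, 37, 39}
insert 25 → {24, 25, 31, 37, 39}
insert 17 → {17, 24, 25, 31, 37, 39}
send next → 17; now {24, 25, 31, 37, 39}
send next → 24; now {25, 31, 37, 39}
insert 41 → {25, 31, 37, 39, 41}
send next → 25; now {31, 37, 39, 41}
insert 38 → {31, 37, 38, 39, 41}
insert 23 → {23, 31, 37, 38, 39, 41}
insert 36 → {23, 31, 36, 37, 38, 39, 41}
insert 29 → {23, 29, 31, 36, 37, 38, 39, 41}
insert 26 → {23, 26, 29, 31, 36, 37, 38, 39, 41}
send next → 23; now {26, 29, 31, 36, 37, 38, 39, 41}
send next → 26; now {29, 31, 36, 37, 38, 39, 41}
insert 35 → {29, 31, 35, 36, 37, 38, 39, 41}
insert 14 → {14, 29, 31, 35, 36, 37, 38, 39, 41}
insert 28 → {14, 28, 29, 31, 35, 36, 37, 38, 39, 41}
send next → 14; now {28, 29, 31, 35, 36, 37, 38, 39, 41}

14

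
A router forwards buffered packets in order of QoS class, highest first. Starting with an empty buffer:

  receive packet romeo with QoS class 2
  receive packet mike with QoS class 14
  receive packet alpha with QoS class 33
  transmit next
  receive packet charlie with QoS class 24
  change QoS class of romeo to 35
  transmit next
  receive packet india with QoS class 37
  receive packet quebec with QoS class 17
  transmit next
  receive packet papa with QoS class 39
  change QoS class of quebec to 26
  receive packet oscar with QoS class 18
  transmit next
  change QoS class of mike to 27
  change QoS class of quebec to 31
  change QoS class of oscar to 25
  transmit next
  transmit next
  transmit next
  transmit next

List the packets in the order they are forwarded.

alpha, romeo, india, papa, quebec, mike, oscar, charlie

add romeo (QoS class 2) → {romeo:2}
add mike (QoS class 14) → {mike:14, romeo:2}
add alpha (QoS class 33) → {alpha:33, mike:14, romeo:2}
transmit next → alpha; now {mike:14, romeo:2}
add charlie (QoS class 24) → {charlie:24, mike:14, romeo:2}
update romeo to QoS class 35 → {romeo:35, charlie:24, mike:14}
transmit next → romeo; now {charlie:24, mike:14}
add india (QoS class 37) → {india:37, charlie:24, mike:14}
add quebec (QoS class 17) → {india:37, charlie:24, quebec:17, mike:14}
transmit next → india; now {charlie:24, quebec:17, mike:14}
add papa (QoS class 39) → {papa:39, charlie:24, quebec:17, mike:14}
update quebec to QoS class 26 → {papa:39, quebec:26, charlie:24, mike:14}
add oscar (QoS class 18) → {papa:39, quebec:26, charlie:24, oscar:18, mike:14}
transmit next → papa; now {quebec:26, charlie:24, oscar:18, mike:14}
update mike to QoS class 27 → {mike:27, quebec:26, charlie:24, oscar:18}
update quebec to QoS class 31 → {quebec:31, mike:27, charlie:24, oscar:18}
update oscar to QoS class 25 → {quebec:31, mike:27, oscar:25, charlie:24}
transmit next → quebec; now {mike:27, oscar:25, charlie:24}
transmit next → mike; now {oscar:25, charlie:24}
transmit next → oscar; now {charlie:24}
transmit next → charlie; now {}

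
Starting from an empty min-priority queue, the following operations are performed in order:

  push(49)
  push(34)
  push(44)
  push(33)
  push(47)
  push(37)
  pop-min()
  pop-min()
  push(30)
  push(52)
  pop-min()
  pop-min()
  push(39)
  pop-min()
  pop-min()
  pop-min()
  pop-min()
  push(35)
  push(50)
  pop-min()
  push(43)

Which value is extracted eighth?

49

insert 49 → {49}
insert 34 → {34, 49}
insert 44 → {34, 44, 49}
insert 33 → {33, 34, 44, 49}
insert 47 → {33, 34, 44, 47, 49}
insert 37 → {33, 34, 37, 44, 47, 49}
pop-min → 33; now {34, 37, 44, 47, 49}
pop-min → 34; now {37, 44, 47, 49}
insert 30 → {30, 37, 44, 47, 49}
insert 52 → {30, 37, 44, 47, 49, 52}
pop-min → 30; now {37, 44, 47, 49, 52}
pop-min → 37; now {44, 47, 49, 52}
insert 39 → {39, 44, 47, 49, 52}
pop-min → 39; now {44, 47, 49, 52}
pop-min → 44; now {47, 49, 52}
pop-min → 47; now {49, 52}
pop-min → 49; now {52}
insert 35 → {35, 52}
insert 50 → {35, 50, 52}
pop-min → 35; now {50, 52}
insert 43 → {43, 50, 52}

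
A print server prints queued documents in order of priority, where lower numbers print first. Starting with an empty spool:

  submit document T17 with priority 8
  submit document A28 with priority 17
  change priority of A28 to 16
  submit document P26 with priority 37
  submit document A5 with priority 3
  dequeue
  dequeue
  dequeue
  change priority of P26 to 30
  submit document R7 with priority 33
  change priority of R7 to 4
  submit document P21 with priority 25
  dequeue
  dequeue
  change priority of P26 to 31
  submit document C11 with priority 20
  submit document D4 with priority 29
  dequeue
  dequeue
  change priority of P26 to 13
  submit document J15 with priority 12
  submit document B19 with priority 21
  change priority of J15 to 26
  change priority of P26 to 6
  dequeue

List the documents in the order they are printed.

[A5, T17, A28, R7, P21, C11, D4, P26]

add T17 (priority 8) → {T17:8}
add A28 (priority 17) → {T17:8, A28:17}
update A28 to priority 16 → {T17:8, A28:16}
add P26 (priority 37) → {T17:8, A28:16, P26:37}
add A5 (priority 3) → {A5:3, T17:8, A28:16, P26:37}
dequeue → A5; now {T17:8, A28:16, P26:37}
dequeue → T17; now {A28:16, P26:37}
dequeue → A28; now {P26:37}
update P26 to priority 30 → {P26:30}
add R7 (priority 33) → {P26:30, R7:33}
update R7 to priority 4 → {R7:4, P26:30}
add P21 (priority 25) → {R7:4, P21:25, P26:30}
dequeue → R7; now {P21:25, P26:30}
dequeue → P21; now {P26:30}
update P26 to priority 31 → {P26:31}
add C11 (priority 20) → {C11:20, P26:31}
add D4 (priority 29) → {C11:20, D4:29, P26:31}
dequeue → C11; now {D4:29, P26:31}
dequeue → D4; now {P26:31}
update P26 to priority 13 → {P26:13}
add J15 (priority 12) → {J15:12, P26:13}
add B19 (priority 21) → {J15:12, P26:13, B19:21}
update J15 to priority 26 → {P26:13, B19:21, J15:26}
update P26 to priority 6 → {P26:6, B19:21, J15:26}
dequeue → P26; now {B19:21, J15:26}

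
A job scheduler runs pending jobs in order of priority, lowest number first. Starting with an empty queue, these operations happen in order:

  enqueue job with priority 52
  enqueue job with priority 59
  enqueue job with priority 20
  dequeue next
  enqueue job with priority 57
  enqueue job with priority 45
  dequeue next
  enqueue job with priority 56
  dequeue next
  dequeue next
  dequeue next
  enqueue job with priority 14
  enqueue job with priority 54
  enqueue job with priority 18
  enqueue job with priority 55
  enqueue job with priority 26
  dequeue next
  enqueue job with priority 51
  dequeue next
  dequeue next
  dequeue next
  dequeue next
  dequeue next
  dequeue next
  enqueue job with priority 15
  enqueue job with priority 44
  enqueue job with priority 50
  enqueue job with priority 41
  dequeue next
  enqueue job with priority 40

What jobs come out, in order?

insert 52 → {52}
insert 59 → {52, 59}
insert 20 → {20, 52, 59}
dequeue next → 20; now {52, 59}
insert 57 → {52, 57, 59}
insert 45 → {45, 52, 57, 59}
dequeue next → 45; now {52, 57, 59}
insert 56 → {52, 56, 57, 59}
dequeue next → 52; now {56, 57, 59}
dequeue next → 56; now {57, 59}
dequeue next → 57; now {59}
insert 14 → {14, 59}
insert 54 → {14, 54, 59}
insert 18 → {14, 18, 54, 59}
insert 55 → {14, 18, 54, 55, 59}
insert 26 → {14, 18, 26, 54, 55, 59}
dequeue next → 14; now {18, 26, 54, 55, 59}
insert 51 → {18, 26, 51, 54, 55, 59}
dequeue next → 18; now {26, 51, 54, 55, 59}
dequeue next → 26; now {51, 54, 55, 59}
dequeue next → 51; now {54, 55, 59}
dequeue next → 54; now {55, 59}
dequeue next → 55; now {59}
dequeue next → 59; now {}
insert 15 → {15}
insert 44 → {15, 44}
insert 50 → {15, 44, 50}
insert 41 → {15, 41, 44, 50}
dequeue next → 15; now {41, 44, 50}
insert 40 → {40, 41, 44, 50}

20, 45, 52, 56, 57, 14, 18, 26, 51, 54, 55, 59, 15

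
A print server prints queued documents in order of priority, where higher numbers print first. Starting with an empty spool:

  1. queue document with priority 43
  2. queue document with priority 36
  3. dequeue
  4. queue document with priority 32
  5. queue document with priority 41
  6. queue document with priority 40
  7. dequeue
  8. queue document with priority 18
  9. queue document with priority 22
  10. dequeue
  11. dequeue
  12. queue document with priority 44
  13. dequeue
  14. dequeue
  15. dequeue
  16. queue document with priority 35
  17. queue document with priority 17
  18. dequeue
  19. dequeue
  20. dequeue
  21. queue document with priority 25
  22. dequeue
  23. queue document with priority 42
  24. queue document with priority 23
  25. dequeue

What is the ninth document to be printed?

18

insert 43 → {43}
insert 36 → {43, 36}
dequeue → 43; now {36}
insert 32 → {36, 32}
insert 41 → {41, 36, 32}
insert 40 → {41, 40, 36, 32}
dequeue → 41; now {40, 36, 32}
insert 18 → {40, 36, 32, 18}
insert 22 → {40, 36, 32, 22, 18}
dequeue → 40; now {36, 32, 22, 18}
dequeue → 36; now {32, 22, 18}
insert 44 → {44, 32, 22, 18}
dequeue → 44; now {32, 22, 18}
dequeue → 32; now {22, 18}
dequeue → 22; now {18}
insert 35 → {35, 18}
insert 17 → {35, 18, 17}
dequeue → 35; now {18, 17}
dequeue → 18; now {17}
dequeue → 17; now {}
insert 25 → {25}
dequeue → 25; now {}
insert 42 → {42}
insert 23 → {42, 23}
dequeue → 42; now {23}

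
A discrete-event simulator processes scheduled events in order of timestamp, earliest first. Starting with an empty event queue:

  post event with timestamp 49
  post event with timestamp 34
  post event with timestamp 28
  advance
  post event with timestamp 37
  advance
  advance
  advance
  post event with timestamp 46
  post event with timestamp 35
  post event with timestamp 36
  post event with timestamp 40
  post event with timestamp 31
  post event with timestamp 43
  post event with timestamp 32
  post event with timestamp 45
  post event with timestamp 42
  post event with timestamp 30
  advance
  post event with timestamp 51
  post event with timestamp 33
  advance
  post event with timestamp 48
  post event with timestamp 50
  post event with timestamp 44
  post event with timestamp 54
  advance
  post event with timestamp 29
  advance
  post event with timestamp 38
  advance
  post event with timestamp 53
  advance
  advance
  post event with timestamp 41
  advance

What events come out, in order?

insert 49 → {49}
insert 34 → {34, 49}
insert 28 → {28, 34, 49}
advance → 28; now {34, 49}
insert 37 → {34, 37, 49}
advance → 34; now {37, 49}
advance → 37; now {49}
advance → 49; now {}
insert 46 → {46}
insert 35 → {35, 46}
insert 36 → {35, 36, 46}
insert 40 → {35, 36, 40, 46}
insert 31 → {31, 35, 36, 40, 46}
insert 43 → {31, 35, 36, 40, 43, 46}
insert 32 → {31, 32, 35, 36, 40, 43, 46}
insert 45 → {31, 32, 35, 36, 40, 43, 45, 46}
insert 42 → {31, 32, 35, 36, 40, 42, 43, 45, 46}
insert 30 → {30, 31, 32, 35, 36, 40, 42, 43, 45, 46}
advance → 30; now {31, 32, 35, 36, 40, 42, 43, 45, 46}
insert 51 → {31, 32, 35, 36, 40, 42, 43, 45, 46, 51}
insert 33 → {31, 32, 33, 35, 36, 40, 42, 43, 45, 46, 51}
advance → 31; now {32, 33, 35, 36, 40, 42, 43, 45, 46, 51}
insert 48 → {32, 33, 35, 36, 40, 42, 43, 45, 46, 48, 51}
insert 50 → {32, 33, 35, 36, 40, 42, 43, 45, 46, 48, 50, 51}
insert 44 → {32, 33, 35, 36, 40, 42, 43, 44, 45, 46, 48, 50, 51}
insert 54 → {32, 33, 35, 36, 40, 42, 43, 44, 45, 46, 48, 50, 51, 54}
advance → 32; now {33, 35, 36, 40, 42, 43, 44, 45, 46, 48, 50, 51, 54}
insert 29 → {29, 33, 35, 36, 40, 42, 43, 44, 45, 46, 48, 50, 51, 54}
advance → 29; now {33, 35, 36, 40, 42, 43, 44, 45, 46, 48, 50, 51, 54}
insert 38 → {33, 35, 36, 38, 40, 42, 43, 44, 45, 46, 48, 50, 51, 54}
advance → 33; now {35, 36, 38, 40, 42, 43, 44, 45, 46, 48, 50, 51, 54}
insert 53 → {35, 36, 38, 40, 42, 43, 44, 45, 46, 48, 50, 51, 53, 54}
advance → 35; now {36, 38, 40, 42, 43, 44, 45, 46, 48, 50, 51, 53, 54}
advance → 36; now {38, 40, 42, 43, 44, 45, 46, 48, 50, 51, 53, 54}
insert 41 → {38, 40, 41, 42, 43, 44, 45, 46, 48, 50, 51, 53, 54}
advance → 38; now {40, 41, 42, 43, 44, 45, 46, 48, 50, 51, 53, 54}

[28, 34, 37, 49, 30, 31, 32, 29, 33, 35, 36, 38]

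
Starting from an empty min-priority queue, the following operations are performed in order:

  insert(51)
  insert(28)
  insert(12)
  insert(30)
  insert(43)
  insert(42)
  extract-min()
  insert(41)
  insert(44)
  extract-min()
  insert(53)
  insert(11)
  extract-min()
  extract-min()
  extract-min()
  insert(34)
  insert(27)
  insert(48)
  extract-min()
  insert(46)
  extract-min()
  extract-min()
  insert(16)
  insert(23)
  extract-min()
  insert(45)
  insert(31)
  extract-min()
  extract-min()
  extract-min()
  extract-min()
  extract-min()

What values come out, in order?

insert 51 → {51}
insert 28 → {28, 51}
insert 12 → {12, 28, 51}
insert 30 → {12, 28, 30, 51}
insert 43 → {12, 28, 30, 43, 51}
insert 42 → {12, 28, 30, 42, 43, 51}
extract-min → 12; now {28, 30, 42, 43, 51}
insert 41 → {28, 30, 41, 42, 43, 51}
insert 44 → {28, 30, 41, 42, 43, 44, 51}
extract-min → 28; now {30, 41, 42, 43, 44, 51}
insert 53 → {30, 41, 42, 43, 44, 51, 53}
insert 11 → {11, 30, 41, 42, 43, 44, 51, 53}
extract-min → 11; now {30, 41, 42, 43, 44, 51, 53}
extract-min → 30; now {41, 42, 43, 44, 51, 53}
extract-min → 41; now {42, 43, 44, 51, 53}
insert 34 → {34, 42, 43, 44, 51, 53}
insert 27 → {27, 34, 42, 43, 44, 51, 53}
insert 48 → {27, 34, 42, 43, 44, 48, 51, 53}
extract-min → 27; now {34, 42, 43, 44, 48, 51, 53}
insert 46 → {34, 42, 43, 44, 46, 48, 51, 53}
extract-min → 34; now {42, 43, 44, 46, 48, 51, 53}
extract-min → 42; now {43, 44, 46, 48, 51, 53}
insert 16 → {16, 43, 44, 46, 48, 51, 53}
insert 23 → {16, 23, 43, 44, 46, 48, 51, 53}
extract-min → 16; now {23, 43, 44, 46, 48, 51, 53}
insert 45 → {23, 43, 44, 45, 46, 48, 51, 53}
insert 31 → {23, 31, 43, 44, 45, 46, 48, 51, 53}
extract-min → 23; now {31, 43, 44, 45, 46, 48, 51, 53}
extract-min → 31; now {43, 44, 45, 46, 48, 51, 53}
extract-min → 43; now {44, 45, 46, 48, 51, 53}
extract-min → 44; now {45, 46, 48, 51, 53}
extract-min → 45; now {46, 48, 51, 53}

12, 28, 11, 30, 41, 27, 34, 42, 16, 23, 31, 43, 44, 45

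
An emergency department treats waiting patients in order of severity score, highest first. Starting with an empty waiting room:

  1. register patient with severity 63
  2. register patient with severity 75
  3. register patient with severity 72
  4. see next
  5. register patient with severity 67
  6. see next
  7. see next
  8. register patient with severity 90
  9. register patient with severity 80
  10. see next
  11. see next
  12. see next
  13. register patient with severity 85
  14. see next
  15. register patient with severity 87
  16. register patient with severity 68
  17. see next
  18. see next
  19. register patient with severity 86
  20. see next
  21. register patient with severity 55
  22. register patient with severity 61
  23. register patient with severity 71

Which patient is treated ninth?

insert 63 → {63}
insert 75 → {75, 63}
insert 72 → {75, 72, 63}
see next → 75; now {72, 63}
insert 67 → {72, 67, 63}
see next → 72; now {67, 63}
see next → 67; now {63}
insert 90 → {90, 63}
insert 80 → {90, 80, 63}
see next → 90; now {80, 63}
see next → 80; now {63}
see next → 63; now {}
insert 85 → {85}
see next → 85; now {}
insert 87 → {87}
insert 68 → {87, 68}
see next → 87; now {68}
see next → 68; now {}
insert 86 → {86}
see next → 86; now {}
insert 55 → {55}
insert 61 → {61, 55}
insert 71 → {71, 61, 55}

68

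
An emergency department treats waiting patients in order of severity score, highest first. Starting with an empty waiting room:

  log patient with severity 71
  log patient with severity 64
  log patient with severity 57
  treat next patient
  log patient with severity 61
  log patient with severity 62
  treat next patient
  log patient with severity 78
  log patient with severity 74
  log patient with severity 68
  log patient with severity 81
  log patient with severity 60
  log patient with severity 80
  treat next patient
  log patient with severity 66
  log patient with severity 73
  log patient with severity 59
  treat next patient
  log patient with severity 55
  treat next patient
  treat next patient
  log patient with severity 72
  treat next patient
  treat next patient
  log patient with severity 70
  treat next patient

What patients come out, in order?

insert 71 → {71}
insert 64 → {71, 64}
insert 57 → {71, 64, 57}
treat next patient → 71; now {64, 57}
insert 61 → {64, 61, 57}
insert 62 → {64, 62, 61, 57}
treat next patient → 64; now {62, 61, 57}
insert 78 → {78, 62, 61, 57}
insert 74 → {78, 74, 62, 61, 57}
insert 68 → {78, 74, 68, 62, 61, 57}
insert 81 → {81, 78, 74, 68, 62, 61, 57}
insert 60 → {81, 78, 74, 68, 62, 61, 60, 57}
insert 80 → {81, 80, 78, 74, 68, 62, 61, 60, 57}
treat next patient → 81; now {80, 78, 74, 68, 62, 61, 60, 57}
insert 66 → {80, 78, 74, 68, 66, 62, 61, 60, 57}
insert 73 → {80, 78, 74, 73, 68, 66, 62, 61, 60, 57}
insert 59 → {80, 78, 74, 73, 68, 66, 62, 61, 60, 59, 57}
treat next patient → 80; now {78, 74, 73, 68, 66, 62, 61, 60, 59, 57}
insert 55 → {78, 74, 73, 68, 66, 62, 61, 60, 59, 57, 55}
treat next patient → 78; now {74, 73, 68, 66, 62, 61, 60, 59, 57, 55}
treat next patient → 74; now {73, 68, 66, 62, 61, 60, 59, 57, 55}
insert 72 → {73, 72, 68, 66, 62, 61, 60, 59, 57, 55}
treat next patient → 73; now {72, 68, 66, 62, 61, 60, 59, 57, 55}
treat next patient → 72; now {68, 66, 62, 61, 60, 59, 57, 55}
insert 70 → {70, 68, 66, 62, 61, 60, 59, 57, 55}
treat next patient → 70; now {68, 66, 62, 61, 60, 59, 57, 55}

[71, 64, 81, 80, 78, 74, 73, 72, 70]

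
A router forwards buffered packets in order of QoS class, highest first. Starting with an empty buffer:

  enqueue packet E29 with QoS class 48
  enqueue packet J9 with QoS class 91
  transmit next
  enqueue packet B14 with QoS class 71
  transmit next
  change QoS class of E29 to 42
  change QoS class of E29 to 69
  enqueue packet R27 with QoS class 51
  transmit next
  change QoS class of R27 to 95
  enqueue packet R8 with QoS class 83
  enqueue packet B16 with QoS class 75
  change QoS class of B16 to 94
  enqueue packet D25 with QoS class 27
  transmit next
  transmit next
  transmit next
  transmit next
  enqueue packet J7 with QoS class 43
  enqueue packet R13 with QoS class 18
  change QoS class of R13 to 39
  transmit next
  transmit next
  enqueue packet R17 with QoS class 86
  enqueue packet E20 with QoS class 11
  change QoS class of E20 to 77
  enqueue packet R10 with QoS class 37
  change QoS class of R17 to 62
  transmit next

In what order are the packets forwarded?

[J9, B14, E29, R27, B16, R8, D25, J7, R13, E20]

add E29 (QoS class 48) → {E29:48}
add J9 (QoS class 91) → {J9:91, E29:48}
transmit next → J9; now {E29:48}
add B14 (QoS class 71) → {B14:71, E29:48}
transmit next → B14; now {E29:48}
update E29 to QoS class 42 → {E29:42}
update E29 to QoS class 69 → {E29:69}
add R27 (QoS class 51) → {E29:69, R27:51}
transmit next → E29; now {R27:51}
update R27 to QoS class 95 → {R27:95}
add R8 (QoS class 83) → {R27:95, R8:83}
add B16 (QoS class 75) → {R27:95, R8:83, B16:75}
update B16 to QoS class 94 → {R27:95, B16:94, R8:83}
add D25 (QoS class 27) → {R27:95, B16:94, R8:83, D25:27}
transmit next → R27; now {B16:94, R8:83, D25:27}
transmit next → B16; now {R8:83, D25:27}
transmit next → R8; now {D25:27}
transmit next → D25; now {}
add J7 (QoS class 43) → {J7:43}
add R13 (QoS class 18) → {J7:43, R13:18}
update R13 to QoS class 39 → {J7:43, R13:39}
transmit next → J7; now {R13:39}
transmit next → R13; now {}
add R17 (QoS class 86) → {R17:86}
add E20 (QoS class 11) → {R17:86, E20:11}
update E20 to QoS class 77 → {R17:86, E20:77}
add R10 (QoS class 37) → {R17:86, E20:77, R10:37}
update R17 to QoS class 62 → {E20:77, R17:62, R10:37}
transmit next → E20; now {R17:62, R10:37}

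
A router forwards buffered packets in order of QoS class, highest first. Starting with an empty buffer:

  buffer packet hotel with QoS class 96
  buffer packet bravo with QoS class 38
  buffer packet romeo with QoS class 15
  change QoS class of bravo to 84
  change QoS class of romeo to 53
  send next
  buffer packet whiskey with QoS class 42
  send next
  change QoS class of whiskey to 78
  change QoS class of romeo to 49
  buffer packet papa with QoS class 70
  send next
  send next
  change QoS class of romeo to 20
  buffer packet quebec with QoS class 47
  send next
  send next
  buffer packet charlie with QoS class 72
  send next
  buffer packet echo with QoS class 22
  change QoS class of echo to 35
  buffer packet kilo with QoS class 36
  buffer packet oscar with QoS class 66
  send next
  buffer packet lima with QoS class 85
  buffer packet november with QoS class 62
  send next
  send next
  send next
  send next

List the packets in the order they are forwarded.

hotel, bravo, whiskey, papa, quebec, romeo, charlie, oscar, lima, november, kilo, echo

add hotel (QoS class 96) → {hotel:96}
add bravo (QoS class 38) → {hotel:96, bravo:38}
add romeo (QoS class 15) → {hotel:96, bravo:38, romeo:15}
update bravo to QoS class 84 → {hotel:96, bravo:84, romeo:15}
update romeo to QoS class 53 → {hotel:96, bravo:84, romeo:53}
send next → hotel; now {bravo:84, romeo:53}
add whiskey (QoS class 42) → {bravo:84, romeo:53, whiskey:42}
send next → bravo; now {romeo:53, whiskey:42}
update whiskey to QoS class 78 → {whiskey:78, romeo:53}
update romeo to QoS class 49 → {whiskey:78, romeo:49}
add papa (QoS class 70) → {whiskey:78, papa:70, romeo:49}
send next → whiskey; now {papa:70, romeo:49}
send next → papa; now {romeo:49}
update romeo to QoS class 20 → {romeo:20}
add quebec (QoS class 47) → {quebec:47, romeo:20}
send next → quebec; now {romeo:20}
send next → romeo; now {}
add charlie (QoS class 72) → {charlie:72}
send next → charlie; now {}
add echo (QoS class 22) → {echo:22}
update echo to QoS class 35 → {echo:35}
add kilo (QoS class 36) → {kilo:36, echo:35}
add oscar (QoS class 66) → {oscar:66, kilo:36, echo:35}
send next → oscar; now {kilo:36, echo:35}
add lima (QoS class 85) → {lima:85, kilo:36, echo:35}
add november (QoS class 62) → {lima:85, november:62, kilo:36, echo:35}
send next → lima; now {november:62, kilo:36, echo:35}
send next → november; now {kilo:36, echo:35}
send next → kilo; now {echo:35}
send next → echo; now {}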